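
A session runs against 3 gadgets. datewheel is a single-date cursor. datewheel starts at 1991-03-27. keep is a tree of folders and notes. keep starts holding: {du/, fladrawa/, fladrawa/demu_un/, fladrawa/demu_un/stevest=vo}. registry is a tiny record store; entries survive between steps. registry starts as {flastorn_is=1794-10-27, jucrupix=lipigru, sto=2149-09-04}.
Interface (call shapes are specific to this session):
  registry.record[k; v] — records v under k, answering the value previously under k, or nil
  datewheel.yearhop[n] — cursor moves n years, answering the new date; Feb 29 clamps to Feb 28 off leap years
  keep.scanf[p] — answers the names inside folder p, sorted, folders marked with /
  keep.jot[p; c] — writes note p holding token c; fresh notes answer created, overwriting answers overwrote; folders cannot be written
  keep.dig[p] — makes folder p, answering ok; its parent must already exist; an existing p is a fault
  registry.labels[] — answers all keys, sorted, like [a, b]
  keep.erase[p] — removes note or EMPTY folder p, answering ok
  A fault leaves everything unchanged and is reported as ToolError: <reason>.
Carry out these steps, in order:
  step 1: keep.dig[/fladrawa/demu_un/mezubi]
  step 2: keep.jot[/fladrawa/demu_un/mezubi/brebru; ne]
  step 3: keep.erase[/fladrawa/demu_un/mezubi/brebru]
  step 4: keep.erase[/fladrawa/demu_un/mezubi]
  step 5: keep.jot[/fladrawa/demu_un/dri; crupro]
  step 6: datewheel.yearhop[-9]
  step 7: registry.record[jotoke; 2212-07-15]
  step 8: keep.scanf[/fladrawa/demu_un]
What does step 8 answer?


Answer: [dri, stevest]

Derivation:
;; 1. dig(p=/fladrawa/demu_un/mezubi) ~> ok
;; 2. jot(p=/fladrawa/demu_un/mezubi/brebru, c=ne) ~> created
;; 3. erase(p=/fladrawa/demu_un/mezubi/brebru) ~> ok
;; 4. erase(p=/fladrawa/demu_un/mezubi) ~> ok
;; 5. jot(p=/fladrawa/demu_un/dri, c=crupro) ~> created
;; 6. yearhop(n=-9) ~> 1982-03-27
;; 7. record(k=jotoke, v=2212-07-15) ~> nil
;; 8. scanf(p=/fladrawa/demu_un) ~> [dri, stevest]


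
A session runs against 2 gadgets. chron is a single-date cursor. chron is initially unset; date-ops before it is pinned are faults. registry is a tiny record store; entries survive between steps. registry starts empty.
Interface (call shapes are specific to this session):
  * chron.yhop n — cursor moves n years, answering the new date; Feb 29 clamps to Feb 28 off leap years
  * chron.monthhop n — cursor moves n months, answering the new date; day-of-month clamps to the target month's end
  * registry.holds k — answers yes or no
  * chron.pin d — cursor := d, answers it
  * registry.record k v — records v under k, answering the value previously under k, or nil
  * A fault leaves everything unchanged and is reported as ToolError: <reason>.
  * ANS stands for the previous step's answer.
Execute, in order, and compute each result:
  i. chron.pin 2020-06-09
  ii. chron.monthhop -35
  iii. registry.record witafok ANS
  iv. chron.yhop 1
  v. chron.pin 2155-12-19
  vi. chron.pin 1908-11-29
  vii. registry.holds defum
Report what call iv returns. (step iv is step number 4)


Answer: 2018-07-09

Derivation:
·→ pin(d='2020-06-09')
·← 2020-06-09
·→ monthhop(n='-35')
·← 2017-07-09
·→ record(k='witafok', v='ANS')
·← nil
·→ yhop(n='1')
·← 2018-07-09
·→ pin(d='2155-12-19')
·← 2155-12-19
·→ pin(d='1908-11-29')
·← 1908-11-29
·→ holds(k='defum')
·← no


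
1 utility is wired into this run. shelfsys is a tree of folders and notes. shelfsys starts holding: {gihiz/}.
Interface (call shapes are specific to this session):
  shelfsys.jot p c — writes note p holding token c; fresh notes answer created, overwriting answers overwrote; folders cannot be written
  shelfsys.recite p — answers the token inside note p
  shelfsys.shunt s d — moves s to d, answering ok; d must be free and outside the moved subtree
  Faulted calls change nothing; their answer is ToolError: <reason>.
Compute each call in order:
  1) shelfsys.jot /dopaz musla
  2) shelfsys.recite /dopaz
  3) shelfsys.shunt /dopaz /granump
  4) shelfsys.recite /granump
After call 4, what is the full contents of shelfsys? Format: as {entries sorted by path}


Calling shelfsys.jot using p→/dopaz, c→musla, which returns created.
I try shelfsys.recite using p→/dopaz, giving musla.
Using shelfsys.shunt using s→/dopaz, d→/granump, — result: ok.
Then shelfsys.recite using p→/granump, giving musla.

Answer: {gihiz/, granump=musla}


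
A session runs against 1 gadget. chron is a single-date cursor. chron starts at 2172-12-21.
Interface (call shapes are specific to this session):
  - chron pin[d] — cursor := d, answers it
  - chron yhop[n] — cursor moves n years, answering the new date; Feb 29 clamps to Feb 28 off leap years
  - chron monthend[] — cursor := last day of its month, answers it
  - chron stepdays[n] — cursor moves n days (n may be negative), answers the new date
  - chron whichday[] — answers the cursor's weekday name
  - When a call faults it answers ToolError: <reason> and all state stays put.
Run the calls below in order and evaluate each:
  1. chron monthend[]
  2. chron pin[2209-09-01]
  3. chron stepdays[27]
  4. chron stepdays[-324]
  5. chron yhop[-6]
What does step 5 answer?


[in] chron monthend
[out] 2172-12-31
[in] chron pin d→2209-09-01
[out] 2209-09-01
[in] chron stepdays n→27
[out] 2209-09-28
[in] chron stepdays n→-324
[out] 2208-11-08
[in] chron yhop n→-6
[out] 2202-11-08

Answer: 2202-11-08


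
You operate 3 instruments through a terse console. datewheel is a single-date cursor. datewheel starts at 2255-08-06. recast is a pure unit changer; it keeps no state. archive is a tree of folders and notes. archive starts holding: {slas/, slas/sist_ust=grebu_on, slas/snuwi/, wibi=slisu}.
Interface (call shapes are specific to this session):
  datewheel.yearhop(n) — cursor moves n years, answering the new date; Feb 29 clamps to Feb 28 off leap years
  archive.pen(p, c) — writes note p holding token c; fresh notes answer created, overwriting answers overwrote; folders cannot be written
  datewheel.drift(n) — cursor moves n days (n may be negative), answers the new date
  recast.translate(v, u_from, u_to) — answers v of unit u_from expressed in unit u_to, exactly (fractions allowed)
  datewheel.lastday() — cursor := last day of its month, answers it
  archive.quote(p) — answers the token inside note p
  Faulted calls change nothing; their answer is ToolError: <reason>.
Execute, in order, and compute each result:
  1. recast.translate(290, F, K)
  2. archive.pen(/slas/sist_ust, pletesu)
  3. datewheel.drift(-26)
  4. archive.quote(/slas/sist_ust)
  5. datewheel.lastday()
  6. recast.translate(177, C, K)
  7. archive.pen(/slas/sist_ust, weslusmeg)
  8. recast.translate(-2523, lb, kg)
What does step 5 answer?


I call recast.translate using v→290, u_from→F, u_to→K, — result: 24989/60.
Invoking archive.pen using p→/slas/sist_ust, c→pletesu, which returns overwrote.
I use datewheel.drift using n→-26, yielding 2255-07-11.
I invoke archive.quote using p→/slas/sist_ust, and get pletesu.
I call datewheel.lastday, — result: 2255-07-31.
I use recast.translate using v→177, u_from→C, u_to→K, yielding 9003/20.
Then archive.pen using p→/slas/sist_ust, c→weslusmeg, → overwrote.
I try recast.translate using v→-2523, u_from→lb, u_to→kg, and see -114441354951/100000000.

Answer: 2255-07-31


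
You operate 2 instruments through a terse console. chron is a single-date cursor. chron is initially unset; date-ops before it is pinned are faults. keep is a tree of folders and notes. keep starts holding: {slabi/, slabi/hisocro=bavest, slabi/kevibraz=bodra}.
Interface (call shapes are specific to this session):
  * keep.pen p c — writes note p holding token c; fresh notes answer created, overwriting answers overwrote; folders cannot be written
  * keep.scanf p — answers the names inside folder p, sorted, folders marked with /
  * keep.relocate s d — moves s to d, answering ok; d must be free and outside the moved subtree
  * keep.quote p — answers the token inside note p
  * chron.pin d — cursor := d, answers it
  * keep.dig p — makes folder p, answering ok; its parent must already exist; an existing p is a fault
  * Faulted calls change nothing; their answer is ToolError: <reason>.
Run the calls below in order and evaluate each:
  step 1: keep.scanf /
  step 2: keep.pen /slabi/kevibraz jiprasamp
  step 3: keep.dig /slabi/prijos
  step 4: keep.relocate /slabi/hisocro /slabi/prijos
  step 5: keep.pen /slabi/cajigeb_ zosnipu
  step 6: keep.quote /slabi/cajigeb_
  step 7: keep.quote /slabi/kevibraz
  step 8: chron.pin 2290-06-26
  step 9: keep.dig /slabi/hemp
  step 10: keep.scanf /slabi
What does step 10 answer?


Step: scanf[p: /]
Result: [slabi/]
Step: pen[p: /slabi/kevibraz; c: jiprasamp]
Result: overwrote
Step: dig[p: /slabi/prijos]
Result: ok
Step: relocate[s: /slabi/hisocro; d: /slabi/prijos]
Result: ToolError: exists
Step: pen[p: /slabi/cajigeb_; c: zosnipu]
Result: created
Step: quote[p: /slabi/cajigeb_]
Result: zosnipu
Step: quote[p: /slabi/kevibraz]
Result: jiprasamp
Step: pin[d: 2290-06-26]
Result: 2290-06-26
Step: dig[p: /slabi/hemp]
Result: ok
Step: scanf[p: /slabi]
Result: [cajigeb_, hemp/, hisocro, kevibraz, prijos/]

Answer: [cajigeb_, hemp/, hisocro, kevibraz, prijos/]


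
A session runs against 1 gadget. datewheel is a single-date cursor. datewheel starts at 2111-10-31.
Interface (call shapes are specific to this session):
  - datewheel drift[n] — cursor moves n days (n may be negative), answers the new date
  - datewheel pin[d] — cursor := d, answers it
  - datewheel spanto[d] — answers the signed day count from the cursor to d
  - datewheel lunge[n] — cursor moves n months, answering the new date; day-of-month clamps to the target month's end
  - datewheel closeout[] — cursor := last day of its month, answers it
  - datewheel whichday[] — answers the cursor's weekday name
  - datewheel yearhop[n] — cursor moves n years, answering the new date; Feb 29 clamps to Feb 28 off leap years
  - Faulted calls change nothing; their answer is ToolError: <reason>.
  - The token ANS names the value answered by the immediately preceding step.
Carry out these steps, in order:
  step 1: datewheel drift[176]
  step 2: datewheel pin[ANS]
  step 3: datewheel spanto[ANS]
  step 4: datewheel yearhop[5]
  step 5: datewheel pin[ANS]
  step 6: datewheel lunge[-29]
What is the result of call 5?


Act: datewheel drift[n='176']
Obs: 2112-04-24
Act: datewheel pin[d='ANS']
Obs: 2112-04-24
Act: datewheel spanto[d='ANS']
Obs: 0
Act: datewheel yearhop[n='5']
Obs: 2117-04-24
Act: datewheel pin[d='ANS']
Obs: 2117-04-24
Act: datewheel lunge[n='-29']
Obs: 2114-11-24

Answer: 2117-04-24


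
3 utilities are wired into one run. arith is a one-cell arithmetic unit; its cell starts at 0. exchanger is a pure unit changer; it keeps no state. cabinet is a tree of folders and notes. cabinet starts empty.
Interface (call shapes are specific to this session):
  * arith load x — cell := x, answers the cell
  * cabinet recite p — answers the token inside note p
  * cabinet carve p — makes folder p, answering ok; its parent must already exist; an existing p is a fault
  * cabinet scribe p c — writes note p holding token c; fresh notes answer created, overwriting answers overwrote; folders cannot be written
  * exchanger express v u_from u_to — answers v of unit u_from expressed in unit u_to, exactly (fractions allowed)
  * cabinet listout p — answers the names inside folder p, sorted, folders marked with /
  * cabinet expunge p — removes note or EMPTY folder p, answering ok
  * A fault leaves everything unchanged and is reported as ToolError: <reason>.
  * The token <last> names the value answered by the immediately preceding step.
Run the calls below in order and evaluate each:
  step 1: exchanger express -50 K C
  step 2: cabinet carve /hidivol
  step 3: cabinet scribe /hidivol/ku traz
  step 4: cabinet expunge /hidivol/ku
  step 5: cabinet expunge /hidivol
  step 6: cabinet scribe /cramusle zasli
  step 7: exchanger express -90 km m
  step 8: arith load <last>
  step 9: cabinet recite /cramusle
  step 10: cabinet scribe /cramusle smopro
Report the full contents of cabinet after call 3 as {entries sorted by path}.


→ exchanger express(v: -50, u_from: K, u_to: C)
← -6463/20
→ cabinet carve(p: /hidivol)
← ok
→ cabinet scribe(p: /hidivol/ku, c: traz)
← created
→ cabinet expunge(p: /hidivol/ku)
← ok
→ cabinet expunge(p: /hidivol)
← ok
→ cabinet scribe(p: /cramusle, c: zasli)
← created
→ exchanger express(v: -90, u_from: km, u_to: m)
← -90000
→ arith load(x: <last>)
← -90000
→ cabinet recite(p: /cramusle)
← zasli
→ cabinet scribe(p: /cramusle, c: smopro)
← overwrote

Answer: {hidivol/, hidivol/ku=traz}


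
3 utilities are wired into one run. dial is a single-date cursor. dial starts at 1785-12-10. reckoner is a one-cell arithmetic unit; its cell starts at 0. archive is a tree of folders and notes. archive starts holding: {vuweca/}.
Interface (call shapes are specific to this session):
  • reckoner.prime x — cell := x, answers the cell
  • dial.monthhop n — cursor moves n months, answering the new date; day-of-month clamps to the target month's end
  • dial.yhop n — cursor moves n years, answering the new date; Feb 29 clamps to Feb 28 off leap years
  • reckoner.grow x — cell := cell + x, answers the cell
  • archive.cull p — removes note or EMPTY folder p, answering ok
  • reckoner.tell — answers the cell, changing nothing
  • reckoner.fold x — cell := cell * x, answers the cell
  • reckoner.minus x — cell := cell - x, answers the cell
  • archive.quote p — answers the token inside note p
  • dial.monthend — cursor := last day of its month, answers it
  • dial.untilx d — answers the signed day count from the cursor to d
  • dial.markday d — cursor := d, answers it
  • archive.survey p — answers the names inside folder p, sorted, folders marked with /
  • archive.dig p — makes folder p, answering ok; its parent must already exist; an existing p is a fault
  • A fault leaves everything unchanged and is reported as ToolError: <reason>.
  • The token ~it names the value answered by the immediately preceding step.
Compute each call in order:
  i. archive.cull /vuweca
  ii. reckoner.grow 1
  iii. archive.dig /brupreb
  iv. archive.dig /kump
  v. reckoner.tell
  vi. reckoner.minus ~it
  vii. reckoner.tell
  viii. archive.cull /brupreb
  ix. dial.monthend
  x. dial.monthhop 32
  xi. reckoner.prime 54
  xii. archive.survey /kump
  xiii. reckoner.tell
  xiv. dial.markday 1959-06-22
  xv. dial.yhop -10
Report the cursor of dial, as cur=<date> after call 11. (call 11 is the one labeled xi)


Answer: cur=1788-08-31

Derivation:
[in] archive.cull p: /vuweca
  ok
[in] reckoner.grow x: 1
  1
[in] archive.dig p: /brupreb
  ok
[in] archive.dig p: /kump
  ok
[in] reckoner.tell
  1
[in] reckoner.minus x: ~it
  0
[in] reckoner.tell
  0
[in] archive.cull p: /brupreb
  ok
[in] dial.monthend
  1785-12-31
[in] dial.monthhop n: 32
  1788-08-31
[in] reckoner.prime x: 54
  54
[in] archive.survey p: /kump
  []
[in] reckoner.tell
  54
[in] dial.markday d: 1959-06-22
  1959-06-22
[in] dial.yhop n: -10
  1949-06-22


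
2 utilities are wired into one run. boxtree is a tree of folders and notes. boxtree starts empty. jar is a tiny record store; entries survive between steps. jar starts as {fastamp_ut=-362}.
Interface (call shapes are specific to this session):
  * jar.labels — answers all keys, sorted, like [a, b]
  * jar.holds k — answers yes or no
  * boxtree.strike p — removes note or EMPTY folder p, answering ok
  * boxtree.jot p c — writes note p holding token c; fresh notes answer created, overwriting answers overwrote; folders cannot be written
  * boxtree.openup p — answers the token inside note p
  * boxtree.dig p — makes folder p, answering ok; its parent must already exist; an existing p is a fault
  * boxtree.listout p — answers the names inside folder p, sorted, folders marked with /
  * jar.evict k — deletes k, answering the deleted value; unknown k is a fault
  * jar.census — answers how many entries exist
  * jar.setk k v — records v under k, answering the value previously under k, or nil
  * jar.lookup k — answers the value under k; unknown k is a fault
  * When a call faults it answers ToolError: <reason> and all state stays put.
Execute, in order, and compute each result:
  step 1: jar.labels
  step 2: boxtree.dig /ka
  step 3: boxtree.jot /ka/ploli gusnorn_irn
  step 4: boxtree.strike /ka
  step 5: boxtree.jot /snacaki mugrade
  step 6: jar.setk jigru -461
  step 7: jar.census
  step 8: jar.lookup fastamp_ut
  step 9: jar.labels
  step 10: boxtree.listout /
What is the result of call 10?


Answer: [ka/, snacaki]

Derivation:
% jar.labels
:: [fastamp_ut]
% boxtree.dig /ka
:: ok
% boxtree.jot /ka/ploli gusnorn_irn
:: created
% boxtree.strike /ka
:: ToolError: not empty
% boxtree.jot /snacaki mugrade
:: created
% jar.setk jigru -461
:: nil
% jar.census
:: 2
% jar.lookup fastamp_ut
:: -362
% jar.labels
:: [fastamp_ut, jigru]
% boxtree.listout /
:: [ka/, snacaki]


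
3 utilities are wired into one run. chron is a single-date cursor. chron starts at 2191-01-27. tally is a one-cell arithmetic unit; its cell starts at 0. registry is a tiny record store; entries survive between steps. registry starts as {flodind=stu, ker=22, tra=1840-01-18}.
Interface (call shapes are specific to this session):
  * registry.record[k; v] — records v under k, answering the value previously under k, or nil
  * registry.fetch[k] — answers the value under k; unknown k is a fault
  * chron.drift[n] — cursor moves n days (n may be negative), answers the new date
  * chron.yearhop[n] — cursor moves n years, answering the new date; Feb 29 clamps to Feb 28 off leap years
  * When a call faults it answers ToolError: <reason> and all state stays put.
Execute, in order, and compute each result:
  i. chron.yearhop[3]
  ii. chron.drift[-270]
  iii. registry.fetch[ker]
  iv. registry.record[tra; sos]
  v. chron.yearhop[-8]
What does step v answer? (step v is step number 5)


Answer: 2185-05-02

Derivation:
~$ yearhop n=3
= 2194-01-27
~$ drift n=-270
= 2193-05-02
~$ fetch k=ker
= 22
~$ record k=tra v=sos
= 1840-01-18
~$ yearhop n=-8
= 2185-05-02


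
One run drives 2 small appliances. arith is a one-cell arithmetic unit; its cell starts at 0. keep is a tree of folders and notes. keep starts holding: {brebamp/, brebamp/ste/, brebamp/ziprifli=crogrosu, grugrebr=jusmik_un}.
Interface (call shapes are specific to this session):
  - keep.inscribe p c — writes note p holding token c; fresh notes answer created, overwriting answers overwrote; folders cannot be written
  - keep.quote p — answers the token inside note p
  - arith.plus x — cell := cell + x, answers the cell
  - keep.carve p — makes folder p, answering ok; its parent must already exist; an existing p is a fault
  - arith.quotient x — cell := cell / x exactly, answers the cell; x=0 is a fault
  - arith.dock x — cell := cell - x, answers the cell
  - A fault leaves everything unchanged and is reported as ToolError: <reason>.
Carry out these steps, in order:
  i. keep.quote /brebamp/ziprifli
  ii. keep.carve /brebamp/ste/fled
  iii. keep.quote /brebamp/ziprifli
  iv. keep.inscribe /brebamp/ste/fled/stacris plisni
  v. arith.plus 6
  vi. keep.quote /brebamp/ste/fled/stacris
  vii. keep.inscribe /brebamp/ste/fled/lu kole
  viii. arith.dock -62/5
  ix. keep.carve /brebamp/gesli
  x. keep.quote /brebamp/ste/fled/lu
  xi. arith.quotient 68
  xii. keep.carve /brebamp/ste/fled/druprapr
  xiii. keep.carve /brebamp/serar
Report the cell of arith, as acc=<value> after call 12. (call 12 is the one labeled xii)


Answer: acc=23/85

Derivation:
$ quote p: /brebamp/ziprifli
= crogrosu
$ carve p: /brebamp/ste/fled
= ok
$ quote p: /brebamp/ziprifli
= crogrosu
$ inscribe p: /brebamp/ste/fled/stacris c: plisni
= created
$ plus x: 6
= 6
$ quote p: /brebamp/ste/fled/stacris
= plisni
$ inscribe p: /brebamp/ste/fled/lu c: kole
= created
$ dock x: -62/5
= 92/5
$ carve p: /brebamp/gesli
= ok
$ quote p: /brebamp/ste/fled/lu
= kole
$ quotient x: 68
= 23/85
$ carve p: /brebamp/ste/fled/druprapr
= ok
$ carve p: /brebamp/serar
= ok


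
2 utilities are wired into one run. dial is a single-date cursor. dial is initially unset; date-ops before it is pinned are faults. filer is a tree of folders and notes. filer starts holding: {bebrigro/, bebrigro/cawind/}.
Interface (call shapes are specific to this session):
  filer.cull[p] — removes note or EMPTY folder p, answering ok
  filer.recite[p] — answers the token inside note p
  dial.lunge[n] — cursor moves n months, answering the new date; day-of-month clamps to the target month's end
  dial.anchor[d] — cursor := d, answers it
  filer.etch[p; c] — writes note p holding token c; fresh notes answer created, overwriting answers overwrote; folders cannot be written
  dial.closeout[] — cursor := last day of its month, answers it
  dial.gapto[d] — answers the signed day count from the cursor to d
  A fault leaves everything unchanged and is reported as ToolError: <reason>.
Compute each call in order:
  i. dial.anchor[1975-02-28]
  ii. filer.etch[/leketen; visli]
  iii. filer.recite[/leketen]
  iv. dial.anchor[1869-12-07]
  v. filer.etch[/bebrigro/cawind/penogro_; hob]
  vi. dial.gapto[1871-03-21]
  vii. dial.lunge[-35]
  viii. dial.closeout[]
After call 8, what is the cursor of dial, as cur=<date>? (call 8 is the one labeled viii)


Answer: cur=1867-01-31

Derivation:
I call anchor(d→1975-02-28), which returns 1975-02-28.
I run etch(p→/leketen, c→visli): created.
I use recite(p→/leketen), → visli.
Calling anchor(d→1869-12-07), yielding 1869-12-07.
Next I call etch(p→/bebrigro/cawind/penogro_, c→hob): created.
I try gapto(d→1871-03-21), which returns 469.
I invoke lunge(n→-35), yielding 1867-01-07.
I try closeout(), and observe 1867-01-31.


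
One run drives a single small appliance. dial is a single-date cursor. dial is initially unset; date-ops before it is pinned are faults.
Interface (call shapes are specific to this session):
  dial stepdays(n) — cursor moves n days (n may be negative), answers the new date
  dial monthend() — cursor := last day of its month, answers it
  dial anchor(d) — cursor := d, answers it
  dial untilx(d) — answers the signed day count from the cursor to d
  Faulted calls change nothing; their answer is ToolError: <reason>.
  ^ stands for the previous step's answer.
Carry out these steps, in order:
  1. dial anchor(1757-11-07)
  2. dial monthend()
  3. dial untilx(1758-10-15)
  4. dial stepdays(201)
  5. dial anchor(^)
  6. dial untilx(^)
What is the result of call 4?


Answer: 1758-06-19

Derivation:
-- 1. dial anchor(d='1757-11-07') -> 1757-11-07
-- 2. dial monthend() -> 1757-11-30
-- 3. dial untilx(d='1758-10-15') -> 319
-- 4. dial stepdays(n='201') -> 1758-06-19
-- 5. dial anchor(d='^') -> 1758-06-19
-- 6. dial untilx(d='^') -> 0


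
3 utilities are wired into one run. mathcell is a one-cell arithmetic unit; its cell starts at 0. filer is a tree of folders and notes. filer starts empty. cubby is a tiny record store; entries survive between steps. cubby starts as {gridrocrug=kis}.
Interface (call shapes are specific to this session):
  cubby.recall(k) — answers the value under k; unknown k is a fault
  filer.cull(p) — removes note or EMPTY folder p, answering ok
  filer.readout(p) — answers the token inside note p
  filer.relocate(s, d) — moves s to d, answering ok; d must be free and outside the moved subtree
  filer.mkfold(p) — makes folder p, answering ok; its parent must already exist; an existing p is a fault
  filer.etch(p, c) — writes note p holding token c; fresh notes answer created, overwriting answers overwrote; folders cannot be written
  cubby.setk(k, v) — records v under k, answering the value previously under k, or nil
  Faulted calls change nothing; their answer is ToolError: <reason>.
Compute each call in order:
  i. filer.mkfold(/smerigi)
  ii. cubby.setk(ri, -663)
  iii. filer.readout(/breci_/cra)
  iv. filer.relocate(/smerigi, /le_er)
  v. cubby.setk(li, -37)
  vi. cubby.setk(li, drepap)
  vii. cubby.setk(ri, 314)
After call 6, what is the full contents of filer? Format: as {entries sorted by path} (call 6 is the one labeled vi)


==> filer.mkfold(/smerigi)
<== ok
==> cubby.setk(ri, -663)
<== nil
==> filer.readout(/breci_/cra)
<== ToolError: not found
==> filer.relocate(/smerigi, /le_er)
<== ok
==> cubby.setk(li, -37)
<== nil
==> cubby.setk(li, drepap)
<== -37
==> cubby.setk(ri, 314)
<== -663

Answer: {le_er/}


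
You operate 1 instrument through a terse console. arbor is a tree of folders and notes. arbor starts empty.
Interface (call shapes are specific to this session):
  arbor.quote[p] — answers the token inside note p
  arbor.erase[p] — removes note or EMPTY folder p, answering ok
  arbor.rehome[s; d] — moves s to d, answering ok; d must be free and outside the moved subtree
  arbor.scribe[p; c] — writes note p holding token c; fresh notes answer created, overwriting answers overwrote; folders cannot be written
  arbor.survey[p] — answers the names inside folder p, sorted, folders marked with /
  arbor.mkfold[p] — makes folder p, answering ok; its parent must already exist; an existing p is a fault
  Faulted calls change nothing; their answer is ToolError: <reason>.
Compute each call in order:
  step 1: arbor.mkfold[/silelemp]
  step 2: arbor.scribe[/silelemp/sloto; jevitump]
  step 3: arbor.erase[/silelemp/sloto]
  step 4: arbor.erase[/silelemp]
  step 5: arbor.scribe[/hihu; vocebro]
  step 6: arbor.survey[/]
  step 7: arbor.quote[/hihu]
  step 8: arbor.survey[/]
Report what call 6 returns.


Answer: [hihu]

Derivation:
==> arbor.mkfold(/silelemp)
<== ok
==> arbor.scribe(/silelemp/sloto, jevitump)
<== created
==> arbor.erase(/silelemp/sloto)
<== ok
==> arbor.erase(/silelemp)
<== ok
==> arbor.scribe(/hihu, vocebro)
<== created
==> arbor.survey(/)
<== [hihu]
==> arbor.quote(/hihu)
<== vocebro
==> arbor.survey(/)
<== [hihu]


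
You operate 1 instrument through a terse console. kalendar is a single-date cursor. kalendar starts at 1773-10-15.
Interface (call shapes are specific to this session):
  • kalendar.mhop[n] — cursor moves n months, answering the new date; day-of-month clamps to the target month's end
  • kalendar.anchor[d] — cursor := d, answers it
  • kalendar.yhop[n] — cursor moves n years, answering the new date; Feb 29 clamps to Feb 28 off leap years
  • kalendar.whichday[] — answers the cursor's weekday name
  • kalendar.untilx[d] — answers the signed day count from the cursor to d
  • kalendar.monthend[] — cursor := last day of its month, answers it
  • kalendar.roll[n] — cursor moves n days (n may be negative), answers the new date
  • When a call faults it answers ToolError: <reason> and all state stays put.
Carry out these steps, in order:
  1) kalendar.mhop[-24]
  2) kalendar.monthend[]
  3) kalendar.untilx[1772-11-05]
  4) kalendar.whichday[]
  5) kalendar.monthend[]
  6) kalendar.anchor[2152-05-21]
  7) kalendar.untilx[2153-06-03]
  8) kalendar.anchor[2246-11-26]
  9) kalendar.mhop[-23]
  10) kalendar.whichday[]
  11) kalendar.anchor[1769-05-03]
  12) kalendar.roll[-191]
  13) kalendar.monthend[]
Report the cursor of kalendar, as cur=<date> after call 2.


-> kalendar.mhop(n=-24)
<- 1771-10-15
-> kalendar.monthend()
<- 1771-10-31
-> kalendar.untilx(d=1772-11-05)
<- 371
-> kalendar.whichday()
<- Thursday
-> kalendar.monthend()
<- 1771-10-31
-> kalendar.anchor(d=2152-05-21)
<- 2152-05-21
-> kalendar.untilx(d=2153-06-03)
<- 378
-> kalendar.anchor(d=2246-11-26)
<- 2246-11-26
-> kalendar.mhop(n=-23)
<- 2244-12-26
-> kalendar.whichday()
<- Thursday
-> kalendar.anchor(d=1769-05-03)
<- 1769-05-03
-> kalendar.roll(n=-191)
<- 1768-10-24
-> kalendar.monthend()
<- 1768-10-31

Answer: cur=1771-10-31


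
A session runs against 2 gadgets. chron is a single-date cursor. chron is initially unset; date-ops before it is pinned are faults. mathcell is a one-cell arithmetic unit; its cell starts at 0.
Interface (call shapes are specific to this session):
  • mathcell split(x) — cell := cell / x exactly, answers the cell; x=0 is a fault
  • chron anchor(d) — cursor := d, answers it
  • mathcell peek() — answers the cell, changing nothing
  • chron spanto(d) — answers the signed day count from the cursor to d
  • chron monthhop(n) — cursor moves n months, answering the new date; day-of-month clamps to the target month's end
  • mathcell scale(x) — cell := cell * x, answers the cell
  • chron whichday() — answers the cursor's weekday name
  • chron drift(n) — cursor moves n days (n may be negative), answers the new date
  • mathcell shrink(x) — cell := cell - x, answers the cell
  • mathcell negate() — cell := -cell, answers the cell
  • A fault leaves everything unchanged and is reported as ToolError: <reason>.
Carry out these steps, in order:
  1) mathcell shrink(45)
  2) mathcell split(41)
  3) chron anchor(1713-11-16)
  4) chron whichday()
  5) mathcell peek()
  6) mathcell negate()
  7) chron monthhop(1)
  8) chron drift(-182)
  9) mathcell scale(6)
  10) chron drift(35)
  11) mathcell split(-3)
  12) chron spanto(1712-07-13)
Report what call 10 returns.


Act: mathcell shrink[x='45']
Obs: -45
Act: mathcell split[x='41']
Obs: -45/41
Act: chron anchor[d='1713-11-16']
Obs: 1713-11-16
Act: chron whichday[]
Obs: Thursday
Act: mathcell peek[]
Obs: -45/41
Act: mathcell negate[]
Obs: 45/41
Act: chron monthhop[n='1']
Obs: 1713-12-16
Act: chron drift[n='-182']
Obs: 1713-06-17
Act: mathcell scale[x='6']
Obs: 270/41
Act: chron drift[n='35']
Obs: 1713-07-22
Act: mathcell split[x='-3']
Obs: -90/41
Act: chron spanto[d='1712-07-13']
Obs: -374

Answer: 1713-07-22


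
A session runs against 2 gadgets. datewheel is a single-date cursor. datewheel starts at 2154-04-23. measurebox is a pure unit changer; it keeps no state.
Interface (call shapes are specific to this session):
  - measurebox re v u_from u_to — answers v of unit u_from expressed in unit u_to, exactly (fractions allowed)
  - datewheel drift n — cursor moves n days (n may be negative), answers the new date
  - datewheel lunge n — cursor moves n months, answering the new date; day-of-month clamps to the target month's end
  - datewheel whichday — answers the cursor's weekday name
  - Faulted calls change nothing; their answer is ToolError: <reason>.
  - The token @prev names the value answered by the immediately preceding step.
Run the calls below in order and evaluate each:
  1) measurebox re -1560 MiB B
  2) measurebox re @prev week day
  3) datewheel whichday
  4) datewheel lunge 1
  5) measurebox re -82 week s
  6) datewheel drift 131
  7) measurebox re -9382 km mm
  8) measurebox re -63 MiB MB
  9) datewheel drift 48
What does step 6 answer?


Answer: 2154-10-01

Derivation:
[in] measurebox re v: -1560 u_from: MiB u_to: B
= -1635778560
[in] measurebox re v: @prev u_from: week u_to: day
= -11450449920
[in] datewheel whichday
= Tuesday
[in] datewheel lunge n: 1
= 2154-05-23
[in] measurebox re v: -82 u_from: week u_to: s
= -49593600
[in] datewheel drift n: 131
= 2154-10-01
[in] measurebox re v: -9382 u_from: km u_to: mm
= -9382000000
[in] measurebox re v: -63 u_from: MiB u_to: MB
= -1032192/15625
[in] datewheel drift n: 48
= 2154-11-18


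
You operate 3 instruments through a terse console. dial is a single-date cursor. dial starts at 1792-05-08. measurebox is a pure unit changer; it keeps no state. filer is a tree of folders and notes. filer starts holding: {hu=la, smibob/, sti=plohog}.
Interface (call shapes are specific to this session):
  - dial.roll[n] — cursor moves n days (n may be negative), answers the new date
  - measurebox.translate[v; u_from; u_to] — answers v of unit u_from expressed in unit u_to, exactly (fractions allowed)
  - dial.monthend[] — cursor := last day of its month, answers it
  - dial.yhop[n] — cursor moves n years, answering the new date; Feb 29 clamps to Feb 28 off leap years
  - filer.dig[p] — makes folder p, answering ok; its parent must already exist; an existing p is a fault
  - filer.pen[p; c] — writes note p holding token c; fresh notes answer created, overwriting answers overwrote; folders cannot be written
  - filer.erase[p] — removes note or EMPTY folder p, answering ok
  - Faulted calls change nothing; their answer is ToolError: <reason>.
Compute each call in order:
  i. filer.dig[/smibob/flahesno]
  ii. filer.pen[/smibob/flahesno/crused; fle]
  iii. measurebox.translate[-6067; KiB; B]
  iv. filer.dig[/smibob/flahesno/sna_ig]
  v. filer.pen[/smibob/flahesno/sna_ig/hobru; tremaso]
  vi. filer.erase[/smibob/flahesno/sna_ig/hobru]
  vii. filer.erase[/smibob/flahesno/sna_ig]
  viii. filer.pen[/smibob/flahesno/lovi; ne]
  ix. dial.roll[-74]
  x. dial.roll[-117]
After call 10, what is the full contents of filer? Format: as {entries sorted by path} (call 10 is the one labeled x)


Act: filer.dig[p→/smibob/flahesno]
Obs: ok
Act: filer.pen[p→/smibob/flahesno/crused; c→fle]
Obs: created
Act: measurebox.translate[v→-6067; u_from→KiB; u_to→B]
Obs: -6212608
Act: filer.dig[p→/smibob/flahesno/sna_ig]
Obs: ok
Act: filer.pen[p→/smibob/flahesno/sna_ig/hobru; c→tremaso]
Obs: created
Act: filer.erase[p→/smibob/flahesno/sna_ig/hobru]
Obs: ok
Act: filer.erase[p→/smibob/flahesno/sna_ig]
Obs: ok
Act: filer.pen[p→/smibob/flahesno/lovi; c→ne]
Obs: created
Act: dial.roll[n→-74]
Obs: 1792-02-24
Act: dial.roll[n→-117]
Obs: 1791-10-30

Answer: {hu=la, smibob/, smibob/flahesno/, smibob/flahesno/crused=fle, smibob/flahesno/lovi=ne, sti=plohog}


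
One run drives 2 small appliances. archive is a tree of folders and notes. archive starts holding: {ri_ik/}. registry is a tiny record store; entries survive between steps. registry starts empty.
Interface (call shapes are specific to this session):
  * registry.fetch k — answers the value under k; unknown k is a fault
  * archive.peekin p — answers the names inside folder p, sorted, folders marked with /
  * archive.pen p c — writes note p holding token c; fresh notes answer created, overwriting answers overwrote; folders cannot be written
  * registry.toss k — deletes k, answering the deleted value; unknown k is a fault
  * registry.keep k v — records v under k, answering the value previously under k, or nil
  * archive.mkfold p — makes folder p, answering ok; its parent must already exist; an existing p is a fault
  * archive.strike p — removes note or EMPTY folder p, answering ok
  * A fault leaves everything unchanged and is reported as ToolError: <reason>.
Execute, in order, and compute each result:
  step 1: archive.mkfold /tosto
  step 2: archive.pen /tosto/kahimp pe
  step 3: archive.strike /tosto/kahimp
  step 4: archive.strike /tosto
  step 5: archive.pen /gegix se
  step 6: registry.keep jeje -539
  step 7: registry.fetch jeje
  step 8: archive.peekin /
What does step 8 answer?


-> archive.mkfold(p→/tosto)
<- ok
-> archive.pen(p→/tosto/kahimp, c→pe)
<- created
-> archive.strike(p→/tosto/kahimp)
<- ok
-> archive.strike(p→/tosto)
<- ok
-> archive.pen(p→/gegix, c→se)
<- created
-> registry.keep(k→jeje, v→-539)
<- nil
-> registry.fetch(k→jeje)
<- -539
-> archive.peekin(p→/)
<- [gegix, ri_ik/]

Answer: [gegix, ri_ik/]


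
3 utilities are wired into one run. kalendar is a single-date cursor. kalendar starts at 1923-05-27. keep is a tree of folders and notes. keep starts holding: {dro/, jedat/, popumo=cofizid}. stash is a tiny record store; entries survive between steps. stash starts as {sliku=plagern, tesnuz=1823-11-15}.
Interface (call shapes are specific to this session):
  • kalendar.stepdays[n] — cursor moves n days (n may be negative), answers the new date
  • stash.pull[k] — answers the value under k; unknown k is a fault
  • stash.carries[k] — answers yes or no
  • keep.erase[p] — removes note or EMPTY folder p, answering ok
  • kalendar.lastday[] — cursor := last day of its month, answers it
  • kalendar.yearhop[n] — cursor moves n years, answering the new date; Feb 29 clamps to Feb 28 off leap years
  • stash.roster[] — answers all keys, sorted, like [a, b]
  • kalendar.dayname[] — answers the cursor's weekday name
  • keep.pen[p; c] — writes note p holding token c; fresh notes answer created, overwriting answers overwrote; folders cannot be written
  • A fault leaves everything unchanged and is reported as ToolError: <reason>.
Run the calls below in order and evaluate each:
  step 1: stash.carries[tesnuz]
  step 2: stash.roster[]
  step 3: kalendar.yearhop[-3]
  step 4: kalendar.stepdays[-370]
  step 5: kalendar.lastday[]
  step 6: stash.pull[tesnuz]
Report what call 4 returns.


Answer: 1919-05-23

Derivation:
Invoking stash.carries passing k: tesnuz, giving yes.
I call stash.roster(), and observe [sliku, tesnuz].
Using kalendar.yearhop passing n: -3, — result: 1920-05-27.
Calling kalendar.stepdays passing n: -370: 1919-05-23.
I try kalendar.lastday: 1919-05-31.
Calling stash.pull passing k: tesnuz, yielding 1823-11-15.


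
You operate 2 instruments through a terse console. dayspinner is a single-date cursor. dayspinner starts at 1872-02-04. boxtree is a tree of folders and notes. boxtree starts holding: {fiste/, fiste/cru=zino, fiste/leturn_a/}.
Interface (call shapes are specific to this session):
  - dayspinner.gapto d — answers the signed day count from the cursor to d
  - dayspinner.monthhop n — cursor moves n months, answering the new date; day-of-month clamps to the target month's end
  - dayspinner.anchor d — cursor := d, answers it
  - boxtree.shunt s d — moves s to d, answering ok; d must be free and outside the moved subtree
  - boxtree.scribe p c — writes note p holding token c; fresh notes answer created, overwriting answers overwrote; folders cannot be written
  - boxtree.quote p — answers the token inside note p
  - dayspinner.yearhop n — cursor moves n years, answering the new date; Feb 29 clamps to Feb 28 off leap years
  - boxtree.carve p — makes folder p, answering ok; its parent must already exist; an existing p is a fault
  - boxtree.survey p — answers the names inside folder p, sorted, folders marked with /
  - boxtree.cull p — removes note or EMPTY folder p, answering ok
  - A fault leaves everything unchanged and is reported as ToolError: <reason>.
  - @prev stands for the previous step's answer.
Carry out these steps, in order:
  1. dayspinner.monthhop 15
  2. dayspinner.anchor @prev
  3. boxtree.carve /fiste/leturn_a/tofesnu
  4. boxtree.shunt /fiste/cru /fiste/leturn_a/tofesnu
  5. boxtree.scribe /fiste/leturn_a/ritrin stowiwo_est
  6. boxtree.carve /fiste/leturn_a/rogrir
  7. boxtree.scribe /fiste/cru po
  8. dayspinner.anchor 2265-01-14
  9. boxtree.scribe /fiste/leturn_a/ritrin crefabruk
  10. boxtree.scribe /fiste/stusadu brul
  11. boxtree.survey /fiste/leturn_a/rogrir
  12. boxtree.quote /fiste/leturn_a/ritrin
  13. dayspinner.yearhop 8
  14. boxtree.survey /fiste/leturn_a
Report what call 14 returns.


Do: monthhop[n: 15]
See: 1873-05-04
Do: anchor[d: @prev]
See: 1873-05-04
Do: carve[p: /fiste/leturn_a/tofesnu]
See: ok
Do: shunt[s: /fiste/cru; d: /fiste/leturn_a/tofesnu]
See: ToolError: exists
Do: scribe[p: /fiste/leturn_a/ritrin; c: stowiwo_est]
See: created
Do: carve[p: /fiste/leturn_a/rogrir]
See: ok
Do: scribe[p: /fiste/cru; c: po]
See: overwrote
Do: anchor[d: 2265-01-14]
See: 2265-01-14
Do: scribe[p: /fiste/leturn_a/ritrin; c: crefabruk]
See: overwrote
Do: scribe[p: /fiste/stusadu; c: brul]
See: created
Do: survey[p: /fiste/leturn_a/rogrir]
See: []
Do: quote[p: /fiste/leturn_a/ritrin]
See: crefabruk
Do: yearhop[n: 8]
See: 2273-01-14
Do: survey[p: /fiste/leturn_a]
See: [ritrin, rogrir/, tofesnu/]

Answer: [ritrin, rogrir/, tofesnu/]


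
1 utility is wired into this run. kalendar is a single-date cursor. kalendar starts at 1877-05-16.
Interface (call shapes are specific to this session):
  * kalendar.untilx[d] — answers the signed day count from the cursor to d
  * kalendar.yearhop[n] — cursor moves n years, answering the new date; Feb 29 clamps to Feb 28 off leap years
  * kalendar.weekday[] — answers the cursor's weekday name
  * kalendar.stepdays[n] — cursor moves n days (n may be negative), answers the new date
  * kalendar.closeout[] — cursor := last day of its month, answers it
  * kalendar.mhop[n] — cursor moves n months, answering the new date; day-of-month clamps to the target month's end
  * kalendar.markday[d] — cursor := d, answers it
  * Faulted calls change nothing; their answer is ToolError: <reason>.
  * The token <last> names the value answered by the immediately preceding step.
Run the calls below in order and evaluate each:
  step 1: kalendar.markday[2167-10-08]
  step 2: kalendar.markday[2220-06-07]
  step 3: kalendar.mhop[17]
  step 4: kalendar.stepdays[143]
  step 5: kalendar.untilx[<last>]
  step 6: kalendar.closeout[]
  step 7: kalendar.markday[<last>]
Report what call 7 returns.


Answer: 2222-03-31

Derivation:
Step: kalendar.markday[d→2167-10-08]
Result: 2167-10-08
Step: kalendar.markday[d→2220-06-07]
Result: 2220-06-07
Step: kalendar.mhop[n→17]
Result: 2221-11-07
Step: kalendar.stepdays[n→143]
Result: 2222-03-30
Step: kalendar.untilx[d→<last>]
Result: 0
Step: kalendar.closeout[]
Result: 2222-03-31
Step: kalendar.markday[d→<last>]
Result: 2222-03-31
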